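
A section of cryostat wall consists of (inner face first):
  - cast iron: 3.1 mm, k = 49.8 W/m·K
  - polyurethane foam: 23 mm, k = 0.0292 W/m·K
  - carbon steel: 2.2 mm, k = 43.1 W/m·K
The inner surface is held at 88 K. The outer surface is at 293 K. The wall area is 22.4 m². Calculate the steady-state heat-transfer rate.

Series thermal resistances:
R_cast iron = L/(kA) = 0.0031/(49.8×22.4) = 2.779×10^-6 K/W
R_polyurethane foam = L/(kA) = 0.023/(0.0292×22.4) = 0.03516 K/W
R_carbon steel = L/(kA) = 0.0022/(43.1×22.4) = 2.279×10^-6 K/W
R_total = 0.03517 K/W
Q = ΔT / R_total = 205 / 0.03517

Q ≈ 5830 W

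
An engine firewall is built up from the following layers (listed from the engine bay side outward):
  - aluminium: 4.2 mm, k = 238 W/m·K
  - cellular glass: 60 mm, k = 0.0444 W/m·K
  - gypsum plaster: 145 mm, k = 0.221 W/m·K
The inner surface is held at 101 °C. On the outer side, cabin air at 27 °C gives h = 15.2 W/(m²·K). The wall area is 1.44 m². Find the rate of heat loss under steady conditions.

Treating each layer as a thermal resistance in series:
R_aluminium = L/(kA) = 0.0042/(238×1.44) = 1.225×10^-5 K/W
R_cellular glass = L/(kA) = 0.06/(0.0444×1.44) = 0.9384 K/W
R_gypsum plaster = L/(kA) = 0.145/(0.221×1.44) = 0.4556 K/W
R_outer film = 1/(h_o·A) = 1/(15.2×1.44) = 0.04569 K/W
R_total = 1.44 K/W
Q = ΔT / R_total = 74 / 1.44

Q ≈ 51.4 W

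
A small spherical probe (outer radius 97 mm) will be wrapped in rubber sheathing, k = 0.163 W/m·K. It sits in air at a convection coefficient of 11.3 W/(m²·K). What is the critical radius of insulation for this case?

r_cr ≈ 28.8 mm

For a sphere r_cr = 2k/h = 2×0.163/11.3
r_cr = 28.8 mm; since the bare radius (97 mm) is above r_cr, any added insulation will reduce heat loss.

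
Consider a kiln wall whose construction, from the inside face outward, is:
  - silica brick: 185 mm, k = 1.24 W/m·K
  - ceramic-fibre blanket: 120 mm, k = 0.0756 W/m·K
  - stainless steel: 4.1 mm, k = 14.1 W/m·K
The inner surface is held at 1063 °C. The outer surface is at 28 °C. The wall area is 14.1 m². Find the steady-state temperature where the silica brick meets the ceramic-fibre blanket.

Treating each layer as a thermal resistance in series:
R_silica brick = L/(kA) = 0.185/(1.24×14.1) = 0.01058 K/W
R_ceramic-fibre blanket = L/(kA) = 0.12/(0.0756×14.1) = 0.1126 K/W
R_stainless steel = L/(kA) = 0.0041/(14.1×14.1) = 2.062×10^-5 K/W
R_total = 0.1232 K/W;  Q = ΔT/R_total = 1035/0.1232 = 8403 W
T_interface = T_inner − Q·ΣR(inner→interface) = 1063 − 8400×0.01058

T ≈ 974 °C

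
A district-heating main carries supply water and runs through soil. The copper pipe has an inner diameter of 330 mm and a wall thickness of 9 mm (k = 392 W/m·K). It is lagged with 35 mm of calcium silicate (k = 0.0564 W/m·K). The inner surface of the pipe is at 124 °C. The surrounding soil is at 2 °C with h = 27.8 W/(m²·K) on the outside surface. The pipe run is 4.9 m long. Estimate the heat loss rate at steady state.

Q ≈ 1100 W

For a radial system each layer contributes R = ln(r_out/r_in)/(2πkL); films add R = 1/(hA).
R_copper pipe wall = ln(174/165)/(2π×392×4.9) = 4.401×10^-6 K/W
R_calcium silicate = ln(209/174)/(2π×0.0564×4.9) = 0.1055 K/W
R_outer film = 1/(h_o·2πr_oL) = 1/(27.8×2π×0.209×4.9) = 0.00559 K/W
R_total = 0.1111 K/W
Q = ΔT/R_total = 122/0.1111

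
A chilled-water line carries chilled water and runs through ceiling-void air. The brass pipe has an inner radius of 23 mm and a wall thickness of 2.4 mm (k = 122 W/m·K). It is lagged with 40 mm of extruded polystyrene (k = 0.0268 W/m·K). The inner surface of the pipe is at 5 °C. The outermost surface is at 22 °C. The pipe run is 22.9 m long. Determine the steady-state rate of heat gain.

Per-layer cylindrical resistances, series-summed:
R_brass pipe wall = ln(25.4/23)/(2π×122×22.9) = 5.654×10^-6 K/W
R_extruded polystyrene = ln(65.4/25.4)/(2π×0.0268×22.9) = 0.2453 K/W
R_total = 0.2453 K/W
Q = ΔT/R_total = 17/0.2453

Q ≈ 69.3 W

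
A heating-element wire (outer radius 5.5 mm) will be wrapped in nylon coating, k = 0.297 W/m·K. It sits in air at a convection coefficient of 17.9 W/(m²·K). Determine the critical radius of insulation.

For a cylinder r_cr = k/h = 0.297/17.9
r_cr = 16.6 mm; since the bare radius (5.5 mm) is below r_cr, adding a thin layer of insulation will *increase* heat loss.

r_cr ≈ 16.6 mm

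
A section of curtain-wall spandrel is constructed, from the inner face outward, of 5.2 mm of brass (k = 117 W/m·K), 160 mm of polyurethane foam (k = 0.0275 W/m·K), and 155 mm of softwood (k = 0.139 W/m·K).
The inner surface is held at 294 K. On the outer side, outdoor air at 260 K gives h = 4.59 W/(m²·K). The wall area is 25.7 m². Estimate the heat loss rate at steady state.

Q ≈ 122 W

Model the wall as resistances in series:
R_brass = L/(kA) = 0.0052/(117×25.7) = 1.729×10^-6 K/W
R_polyurethane foam = L/(kA) = 0.16/(0.0275×25.7) = 0.2264 K/W
R_softwood = L/(kA) = 0.155/(0.139×25.7) = 0.04339 K/W
R_outer film = 1/(h_o·A) = 1/(4.59×25.7) = 0.008477 K/W
R_total = 0.2783 K/W
Q = ΔT / R_total = 34 / 0.2783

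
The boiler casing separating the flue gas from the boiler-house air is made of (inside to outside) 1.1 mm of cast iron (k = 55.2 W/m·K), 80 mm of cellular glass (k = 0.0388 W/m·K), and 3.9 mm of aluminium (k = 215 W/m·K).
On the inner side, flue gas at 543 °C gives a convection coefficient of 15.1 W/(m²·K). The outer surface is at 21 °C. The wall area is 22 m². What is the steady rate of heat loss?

Model the wall as resistances in series:
R_inner film = 1/(h_i·A) = 1/(15.1×22) = 0.00301 K/W
R_cast iron = L/(kA) = 0.0011/(55.2×22) = 9.058×10^-7 K/W
R_cellular glass = L/(kA) = 0.08/(0.0388×22) = 0.09372 K/W
R_aluminium = L/(kA) = 0.0039/(215×22) = 8.245×10^-7 K/W
R_total = 0.09673 K/W
Q = ΔT / R_total = 522 / 0.09673

Q ≈ 5400 W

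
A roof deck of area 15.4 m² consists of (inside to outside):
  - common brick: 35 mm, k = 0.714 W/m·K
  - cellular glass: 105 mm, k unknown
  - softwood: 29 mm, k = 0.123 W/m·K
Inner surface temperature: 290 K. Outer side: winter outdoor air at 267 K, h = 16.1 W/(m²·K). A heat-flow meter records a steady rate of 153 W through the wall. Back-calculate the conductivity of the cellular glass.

k ≈ 0.0534 W/(m·K)

Series thermal resistances:
R_common brick = L/(kA) = 0.035/(0.714×15.4) = 0.003183 K/W
R_softwood = L/(kA) = 0.029/(0.123×15.4) = 0.01531 K/W
R_outer film = 1/(h_o·A) = 1/(16.1×15.4) = 0.004033 K/W
Sum of known resistances R_other = 0.02253 K/W
Total R = ΔT/Q = 23/153 = 0.1503 K/W
R_cellular glass = R_total − R_other = 0.1278 K/W
k = L/(R·A) = 0.105/(0.1278×15.4)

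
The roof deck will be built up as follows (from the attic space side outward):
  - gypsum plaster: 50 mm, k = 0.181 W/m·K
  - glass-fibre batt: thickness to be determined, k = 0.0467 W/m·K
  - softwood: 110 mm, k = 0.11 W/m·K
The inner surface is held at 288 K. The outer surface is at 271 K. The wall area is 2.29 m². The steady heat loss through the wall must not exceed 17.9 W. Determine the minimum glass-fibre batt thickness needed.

L ≈ 42 mm

Using the resistance-network approach (series):
R_gypsum plaster = L/(kA) = 0.05/(0.181×2.29) = 0.1206 K/W
R_softwood = L/(kA) = 0.11/(0.11×2.29) = 0.4367 K/W
Sum of the known resistances R_other = 0.5573 K/W
Required total resistance R_tot = ΔT/Q_allow = 17/17.9 = 0.9497 K/W
R_glass-fibre batt = R_tot − R_other = 0.3924 K/W
L = R·k·A = 0.3924×0.0467×2.29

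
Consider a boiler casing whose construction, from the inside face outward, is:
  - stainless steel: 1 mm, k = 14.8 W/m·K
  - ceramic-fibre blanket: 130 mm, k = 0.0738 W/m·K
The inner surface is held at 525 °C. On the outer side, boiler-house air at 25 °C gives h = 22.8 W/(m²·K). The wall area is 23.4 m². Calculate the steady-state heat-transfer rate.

Q ≈ 6480 W

Series thermal resistances:
R_stainless steel = L/(kA) = 0.001/(14.8×23.4) = 2.888×10^-6 K/W
R_ceramic-fibre blanket = L/(kA) = 0.13/(0.0738×23.4) = 0.07528 K/W
R_outer film = 1/(h_o·A) = 1/(22.8×23.4) = 0.001874 K/W
R_total = 0.07716 K/W
Q = ΔT / R_total = 500 / 0.07716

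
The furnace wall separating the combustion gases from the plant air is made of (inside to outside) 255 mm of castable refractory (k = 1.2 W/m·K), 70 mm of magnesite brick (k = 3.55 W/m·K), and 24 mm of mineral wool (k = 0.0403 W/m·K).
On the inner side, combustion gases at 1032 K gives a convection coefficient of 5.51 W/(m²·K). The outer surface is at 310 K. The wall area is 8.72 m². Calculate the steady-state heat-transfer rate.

Series thermal resistances:
R_inner film = 1/(h_i·A) = 1/(5.51×8.72) = 0.02081 K/W
R_castable refractory = L/(kA) = 0.255/(1.2×8.72) = 0.02437 K/W
R_magnesite brick = L/(kA) = 0.07/(3.55×8.72) = 0.002261 K/W
R_mineral wool = L/(kA) = 0.024/(0.0403×8.72) = 0.0683 K/W
R_total = 0.1157 K/W
Q = ΔT / R_total = 722 / 0.1157

Q ≈ 6240 W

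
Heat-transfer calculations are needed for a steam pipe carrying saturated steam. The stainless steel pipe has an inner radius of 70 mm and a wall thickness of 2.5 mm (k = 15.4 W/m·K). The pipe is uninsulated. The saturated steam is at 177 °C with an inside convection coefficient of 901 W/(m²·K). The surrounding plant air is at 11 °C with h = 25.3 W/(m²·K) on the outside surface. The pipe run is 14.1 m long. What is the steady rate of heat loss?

Per-layer cylindrical resistances, series-summed:
R_inner film = 1/(h_i·2πr₁L) = 1/(901×2π×0.07×14.1) = 1.79×10^-4 K/W
R_stainless steel pipe wall = ln(72.5/70)/(2π×15.4×14.1) = 2.572×10^-5 K/W
R_outer film = 1/(h_o·2πr_oL) = 1/(25.3×2π×0.0725×14.1) = 0.006154 K/W
R_total = 0.006358 K/W
Q = ΔT/R_total = 166/0.006358

Q ≈ 26100 W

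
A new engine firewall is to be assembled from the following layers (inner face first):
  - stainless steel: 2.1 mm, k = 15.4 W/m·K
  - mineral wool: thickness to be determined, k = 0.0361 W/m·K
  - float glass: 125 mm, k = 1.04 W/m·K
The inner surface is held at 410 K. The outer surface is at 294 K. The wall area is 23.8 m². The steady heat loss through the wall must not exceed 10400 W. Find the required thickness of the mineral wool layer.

L ≈ 5.24 mm

Model the wall as resistances in series:
R_stainless steel = L/(kA) = 0.0021/(15.4×23.8) = 5.73×10^-6 K/W
R_float glass = L/(kA) = 0.125/(1.04×23.8) = 0.00505 K/W
Sum of the known resistances R_other = 0.005056 K/W
Required total resistance R_tot = ΔT/Q_allow = 116/10400 = 0.01115 K/W
R_mineral wool = R_tot − R_other = 0.006098 K/W
L = R·k·A = 0.006098×0.0361×23.8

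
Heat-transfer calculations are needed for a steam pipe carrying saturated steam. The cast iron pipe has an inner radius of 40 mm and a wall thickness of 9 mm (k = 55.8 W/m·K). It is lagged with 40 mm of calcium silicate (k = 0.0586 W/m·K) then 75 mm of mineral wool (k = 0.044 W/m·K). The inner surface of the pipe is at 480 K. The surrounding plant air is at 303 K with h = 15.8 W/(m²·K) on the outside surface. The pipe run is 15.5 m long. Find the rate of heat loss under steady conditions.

Per-layer cylindrical resistances, series-summed:
R_cast iron pipe wall = ln(49/40)/(2π×55.8×15.5) = 3.734×10^-5 K/W
R_calcium silicate = ln(89/49)/(2π×0.0586×15.5) = 0.1046 K/W
R_mineral wool = ln(164/89)/(2π×0.044×15.5) = 0.1426 K/W
R_outer film = 1/(h_o·2πr_oL) = 1/(15.8×2π×0.164×15.5) = 0.003963 K/W
R_total = 0.2512 K/W
Q = ΔT/R_total = 177/0.2512

Q ≈ 705 W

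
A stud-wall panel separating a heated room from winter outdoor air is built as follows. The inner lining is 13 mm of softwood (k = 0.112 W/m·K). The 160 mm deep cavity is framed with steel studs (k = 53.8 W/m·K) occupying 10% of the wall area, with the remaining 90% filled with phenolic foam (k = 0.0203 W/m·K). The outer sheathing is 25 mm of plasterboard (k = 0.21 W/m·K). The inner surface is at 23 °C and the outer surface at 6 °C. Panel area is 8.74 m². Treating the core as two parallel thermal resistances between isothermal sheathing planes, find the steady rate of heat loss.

Sheathing layers in series; stud and cavity paths in parallel between them.
R_inner = 0.013/(0.112×8.74) = 0.01328 K/W
R_stud  = 0.16/(53.8×0.1×8.74) = 0.003403 K/W
R_cav   = 0.16/(0.0203×0.9×8.74) = 1.002 K/W
1/R_core = 1/R_stud + 1/R_cav → R_core = 0.003391 K/W
R_outer = 0.025/(0.21×8.74) = 0.01362 K/W
R_total = 0.03029 K/W
Q = ΔT/R_total = 17/0.03029

Q ≈ 561 W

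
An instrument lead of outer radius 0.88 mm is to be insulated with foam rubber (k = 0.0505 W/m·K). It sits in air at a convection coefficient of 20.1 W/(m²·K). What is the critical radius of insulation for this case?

r_cr ≈ 2.51 mm

For a cylinder r_cr = k/h = 0.0505/20.1
r_cr = 2.51 mm; since the bare radius (0.88 mm) is below r_cr, adding a thin layer of insulation will *increase* heat loss.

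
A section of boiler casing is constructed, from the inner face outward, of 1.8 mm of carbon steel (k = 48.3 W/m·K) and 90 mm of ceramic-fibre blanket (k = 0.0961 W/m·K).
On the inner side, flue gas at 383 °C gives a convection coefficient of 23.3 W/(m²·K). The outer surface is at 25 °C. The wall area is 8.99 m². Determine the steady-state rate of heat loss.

Q ≈ 3290 W

Series thermal resistances:
R_inner film = 1/(h_i·A) = 1/(23.3×8.99) = 0.004774 K/W
R_carbon steel = L/(kA) = 0.0018/(48.3×8.99) = 4.145×10^-6 K/W
R_ceramic-fibre blanket = L/(kA) = 0.09/(0.0961×8.99) = 0.1042 K/W
R_total = 0.109 K/W
Q = ΔT / R_total = 358 / 0.109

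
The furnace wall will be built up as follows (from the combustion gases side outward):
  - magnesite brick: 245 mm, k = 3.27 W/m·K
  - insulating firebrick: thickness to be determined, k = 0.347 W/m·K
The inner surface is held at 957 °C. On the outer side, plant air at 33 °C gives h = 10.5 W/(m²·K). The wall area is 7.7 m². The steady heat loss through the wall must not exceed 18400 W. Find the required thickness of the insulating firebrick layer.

L ≈ 75.1 mm

Treating each layer as a thermal resistance in series:
R_magnesite brick = L/(kA) = 0.245/(3.27×7.7) = 0.00973 K/W
R_outer film = 1/(h_o·A) = 1/(10.5×7.7) = 0.01237 K/W
Sum of the known resistances R_other = 0.0221 K/W
Required total resistance R_tot = ΔT/Q_allow = 924/18400 = 0.05022 K/W
R_insulating firebrick = R_tot − R_other = 0.02812 K/W
L = R·k·A = 0.02812×0.347×7.7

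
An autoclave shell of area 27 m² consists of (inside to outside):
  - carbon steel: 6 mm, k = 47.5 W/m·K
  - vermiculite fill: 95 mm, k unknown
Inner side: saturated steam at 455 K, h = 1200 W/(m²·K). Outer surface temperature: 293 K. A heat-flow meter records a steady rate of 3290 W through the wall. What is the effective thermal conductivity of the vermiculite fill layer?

Thermal resistances in series:
R_inner film = 1/(h_i·A) = 1/(1200×27) = 3.086×10^-5 K/W
R_carbon steel = L/(kA) = 0.006/(47.5×27) = 4.678×10^-6 K/W
Sum of known resistances R_other = 3.554×10^-5 K/W
Total R = ΔT/Q = 162/3290 = 0.04924 K/W
R_vermiculite fill = R_total − R_other = 0.0492 K/W
k = L/(R·A) = 0.095/(0.0492×27)

k ≈ 0.0715 W/(m·K)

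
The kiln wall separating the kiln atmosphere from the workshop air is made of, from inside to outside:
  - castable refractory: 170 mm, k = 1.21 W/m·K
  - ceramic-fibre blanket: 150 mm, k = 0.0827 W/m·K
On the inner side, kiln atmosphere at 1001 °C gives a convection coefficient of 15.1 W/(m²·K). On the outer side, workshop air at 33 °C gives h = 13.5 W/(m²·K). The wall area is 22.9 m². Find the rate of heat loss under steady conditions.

Series thermal resistances:
R_inner film = 1/(h_i·A) = 1/(15.1×22.9) = 0.002892 K/W
R_castable refractory = L/(kA) = 0.17/(1.21×22.9) = 0.006135 K/W
R_ceramic-fibre blanket = L/(kA) = 0.15/(0.0827×22.9) = 0.0792 K/W
R_outer film = 1/(h_o·A) = 1/(13.5×22.9) = 0.003235 K/W
R_total = 0.09147 K/W
Q = ΔT / R_total = 968 / 0.09147

Q ≈ 10600 W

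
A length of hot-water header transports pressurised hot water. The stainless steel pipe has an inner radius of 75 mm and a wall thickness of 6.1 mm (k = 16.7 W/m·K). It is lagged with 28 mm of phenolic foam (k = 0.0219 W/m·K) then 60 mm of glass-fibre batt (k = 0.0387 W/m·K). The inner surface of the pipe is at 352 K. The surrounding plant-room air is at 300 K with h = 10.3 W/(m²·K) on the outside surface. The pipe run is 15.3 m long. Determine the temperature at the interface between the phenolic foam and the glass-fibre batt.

Cylindrical conduction, so R = ln(r₂/r₁)/(2πkL) per layer, in series:
R_stainless steel pipe wall = ln(81.1/75)/(2π×16.7×15.3) = 4.871×10^-5 K/W
R_phenolic foam = ln(109.1/81.1)/(2π×0.0219×15.3) = 0.1409 K/W
R_glass-fibre batt = ln(169.1/109.1)/(2π×0.0387×15.3) = 0.1178 K/W
R_outer film = 1/(h_o·2πr_oL) = 1/(10.3×2π×0.1691×15.3) = 0.005972 K/W
R_total = 0.2647 K/W
Q = ΔT/R_total = 52/0.2647
Q = 196 W
T_interface = T_inner − Q·ΣR(inner→interface) = 352 − 196×0.1409

T ≈ 324 K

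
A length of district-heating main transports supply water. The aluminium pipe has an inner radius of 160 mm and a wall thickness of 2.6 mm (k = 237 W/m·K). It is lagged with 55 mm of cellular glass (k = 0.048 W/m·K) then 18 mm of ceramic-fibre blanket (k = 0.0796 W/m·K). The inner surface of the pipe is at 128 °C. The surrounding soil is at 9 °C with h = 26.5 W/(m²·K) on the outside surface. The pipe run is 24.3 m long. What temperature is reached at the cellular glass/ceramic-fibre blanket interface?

Per-layer cylindrical resistances, series-summed:
R_aluminium pipe wall = ln(162.6/160)/(2π×237×24.3) = 4.455×10^-7 K/W
R_cellular glass = ln(217.6/162.6)/(2π×0.048×24.3) = 0.03976 K/W
R_ceramic-fibre blanket = ln(235.6/217.6)/(2π×0.0796×24.3) = 0.006539 K/W
R_outer film = 1/(h_o·2πr_oL) = 1/(26.5×2π×0.2356×24.3) = 0.001049 K/W
R_total = 0.04735 K/W
Q = ΔT/R_total = 119/0.04735
Q = 2510 W
T_interface = T_inner − Q·ΣR(inner→interface) = 128 − 2510×0.03976

T ≈ 28.1 °C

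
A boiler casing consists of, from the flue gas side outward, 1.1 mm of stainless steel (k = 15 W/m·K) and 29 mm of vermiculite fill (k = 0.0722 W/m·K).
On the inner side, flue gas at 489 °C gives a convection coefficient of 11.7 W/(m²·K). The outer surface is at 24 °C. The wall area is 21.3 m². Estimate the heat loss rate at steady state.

Q ≈ 20300 W

Thermal resistances in series:
R_inner film = 1/(h_i·A) = 1/(11.7×21.3) = 0.004013 K/W
R_stainless steel = L/(kA) = 0.0011/(15×21.3) = 3.443×10^-6 K/W
R_vermiculite fill = L/(kA) = 0.029/(0.0722×21.3) = 0.01886 K/W
R_total = 0.02287 K/W
Q = ΔT / R_total = 465 / 0.02287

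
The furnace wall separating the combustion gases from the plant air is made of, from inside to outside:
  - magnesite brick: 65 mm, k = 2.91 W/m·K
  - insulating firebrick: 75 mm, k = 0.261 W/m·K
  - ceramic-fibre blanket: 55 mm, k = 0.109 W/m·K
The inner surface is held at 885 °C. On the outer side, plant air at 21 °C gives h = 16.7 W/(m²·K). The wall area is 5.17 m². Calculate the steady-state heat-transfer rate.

Series thermal resistances:
R_magnesite brick = L/(kA) = 0.065/(2.91×5.17) = 0.00432 K/W
R_insulating firebrick = L/(kA) = 0.075/(0.261×5.17) = 0.05558 K/W
R_ceramic-fibre blanket = L/(kA) = 0.055/(0.109×5.17) = 0.0976 K/W
R_outer film = 1/(h_o·A) = 1/(16.7×5.17) = 0.01158 K/W
R_total = 0.1691 K/W
Q = ΔT / R_total = 864 / 0.1691

Q ≈ 5110 W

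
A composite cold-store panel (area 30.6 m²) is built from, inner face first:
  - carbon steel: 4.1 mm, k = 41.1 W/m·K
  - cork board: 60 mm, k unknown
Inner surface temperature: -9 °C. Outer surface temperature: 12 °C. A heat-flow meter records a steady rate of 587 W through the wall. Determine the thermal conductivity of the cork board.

Series thermal resistances:
R_carbon steel = L/(kA) = 0.0041/(41.1×30.6) = 3.26×10^-6 K/W
Sum of known resistances R_other = 3.26×10^-6 K/W
Total R = ΔT/Q = 21/587 = 0.03578 K/W
R_cork board = R_total − R_other = 0.03577 K/W
k = L/(R·A) = 0.06/(0.03577×30.6)

k ≈ 0.0548 W/(m·K)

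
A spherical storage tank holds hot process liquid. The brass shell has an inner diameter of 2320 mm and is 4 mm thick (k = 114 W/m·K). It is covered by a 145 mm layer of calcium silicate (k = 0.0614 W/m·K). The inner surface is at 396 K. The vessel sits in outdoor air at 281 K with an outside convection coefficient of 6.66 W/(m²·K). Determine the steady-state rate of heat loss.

Q ≈ 882 W

Radial (spherical) resistances in series:
R_brass shell = (1/1.16 − 1/1.164)/(4π×114) = 2.068×10^-6 K/W
R_calcium silicate = (1/1.164 − 1/1.309)/(4π×0.0614) = 0.1233 K/W
R_outer film = 1/(h·4πr_o²) = 1/(6.66×4π×1.309²) = 0.006973 K/W
R_total = 0.1303 K/W
Q = ΔT/R_total = 115/0.1303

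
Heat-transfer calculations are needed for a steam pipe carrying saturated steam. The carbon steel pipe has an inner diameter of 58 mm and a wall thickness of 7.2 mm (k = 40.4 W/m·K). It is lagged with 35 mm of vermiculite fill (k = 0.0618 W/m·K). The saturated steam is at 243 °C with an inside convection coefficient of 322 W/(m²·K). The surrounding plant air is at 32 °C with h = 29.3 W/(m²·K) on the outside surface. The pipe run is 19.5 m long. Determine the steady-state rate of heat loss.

Q ≈ 2240 W

Treating each annulus and film as a series resistance:
R_inner film = 1/(h_i·2πr₁L) = 1/(322×2π×0.029×19.5) = 8.74×10^-4 K/W
R_carbon steel pipe wall = ln(36.2/29)/(2π×40.4×19.5) = 4.48×10^-5 K/W
R_vermiculite fill = ln(71.2/36.2)/(2π×0.0618×19.5) = 0.08934 K/W
R_outer film = 1/(h_o·2πr_oL) = 1/(29.3×2π×0.0712×19.5) = 0.003912 K/W
R_total = 0.09417 K/W
Q = ΔT/R_total = 211/0.09417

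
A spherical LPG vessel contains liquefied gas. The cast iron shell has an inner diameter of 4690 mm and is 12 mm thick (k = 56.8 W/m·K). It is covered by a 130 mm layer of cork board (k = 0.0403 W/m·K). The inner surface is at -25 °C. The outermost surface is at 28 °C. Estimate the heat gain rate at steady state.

Q ≈ 1210 W

Radial (spherical) resistances in series:
R_cast iron shell = (1/2.345 − 1/2.357)/(4π×56.8) = 3.042×10^-6 K/W
R_cork board = (1/2.357 − 1/2.487)/(4π×0.0403) = 0.04379 K/W
R_total = 0.04379 K/W
Q = ΔT/R_total = 53/0.04379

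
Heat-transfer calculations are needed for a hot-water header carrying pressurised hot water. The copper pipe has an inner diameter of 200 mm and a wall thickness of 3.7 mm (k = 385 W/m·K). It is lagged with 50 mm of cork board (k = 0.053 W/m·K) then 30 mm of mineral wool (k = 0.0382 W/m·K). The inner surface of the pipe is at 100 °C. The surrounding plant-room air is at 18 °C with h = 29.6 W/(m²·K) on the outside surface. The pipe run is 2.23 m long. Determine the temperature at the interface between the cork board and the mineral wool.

T ≈ 50.4 °C

For a radial system each layer contributes R = ln(r_out/r_in)/(2πkL); films add R = 1/(hA).
R_copper pipe wall = ln(103.7/100)/(2π×385×2.23) = 6.735×10^-6 K/W
R_cork board = ln(153.7/103.7)/(2π×0.053×2.23) = 0.5299 K/W
R_mineral wool = ln(183.7/153.7)/(2π×0.0382×2.23) = 0.3331 K/W
R_outer film = 1/(h_o·2πr_oL) = 1/(29.6×2π×0.1837×2.23) = 0.01313 K/W
R_total = 0.8761 K/W
Q = ΔT/R_total = 82/0.8761
Q = 93.6 W
T_interface = T_inner − Q·ΣR(inner→interface) = 100 − 93.6×0.5299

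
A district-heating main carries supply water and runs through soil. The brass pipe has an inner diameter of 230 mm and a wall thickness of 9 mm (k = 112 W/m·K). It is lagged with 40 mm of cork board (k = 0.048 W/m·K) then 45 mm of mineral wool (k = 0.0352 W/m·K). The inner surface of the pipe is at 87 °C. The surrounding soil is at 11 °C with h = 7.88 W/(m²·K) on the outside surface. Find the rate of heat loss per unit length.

Per-layer cylindrical resistances, series-summed:
R_brass pipe wall = ln(124/115)/(2π×112×1) = 1.071×10^-4 K/W
R_cork board = ln(164/124)/(2π×0.048×1) = 0.927 K/W
R_mineral wool = ln(209/164)/(2π×0.0352×1) = 1.096 K/W
R_outer film = 1/(h_o·2πr_oL) = 1/(7.88×2π×0.209×1) = 0.09664 K/W
R_total = 2.12 K/W
Q = ΔT/R_total = 76/2.12

q′ ≈ 35.8 W/m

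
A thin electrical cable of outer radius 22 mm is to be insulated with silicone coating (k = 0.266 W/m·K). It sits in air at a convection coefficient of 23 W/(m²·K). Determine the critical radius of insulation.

For a cylinder r_cr = k/h = 0.266/23
r_cr = 11.6 mm; since the bare radius (22 mm) is above r_cr, any added insulation will reduce heat loss.

r_cr ≈ 11.6 mm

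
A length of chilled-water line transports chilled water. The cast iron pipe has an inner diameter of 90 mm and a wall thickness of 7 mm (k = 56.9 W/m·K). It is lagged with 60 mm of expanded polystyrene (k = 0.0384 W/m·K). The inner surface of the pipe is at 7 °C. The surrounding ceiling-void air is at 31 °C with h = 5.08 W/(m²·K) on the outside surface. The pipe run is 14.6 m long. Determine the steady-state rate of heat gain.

Q ≈ 101 W

Radial resistances (cylindrical: R_cond = ln(r_o/r_i)/(2πkL), R_conv = 1/(h·2πrL)):
R_cast iron pipe wall = ln(52/45)/(2π×56.9×14.6) = 2.77×10^-5 K/W
R_expanded polystyrene = ln(112/52)/(2π×0.0384×14.6) = 0.2178 K/W
R_outer film = 1/(h_o·2πr_oL) = 1/(5.08×2π×0.112×14.6) = 0.01916 K/W
R_total = 0.237 K/W
Q = ΔT/R_total = 24/0.237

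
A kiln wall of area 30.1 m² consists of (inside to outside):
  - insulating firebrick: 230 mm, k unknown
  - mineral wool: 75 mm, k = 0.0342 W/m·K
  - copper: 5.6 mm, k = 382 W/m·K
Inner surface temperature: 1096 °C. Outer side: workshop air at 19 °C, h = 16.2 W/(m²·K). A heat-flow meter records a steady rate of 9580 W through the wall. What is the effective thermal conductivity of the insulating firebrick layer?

k ≈ 0.204 W/(m·K)

Using the resistance-network approach (series):
R_mineral wool = L/(kA) = 0.075/(0.0342×30.1) = 0.07286 K/W
R_copper = L/(kA) = 0.0056/(382×30.1) = 4.87×10^-7 K/W
R_outer film = 1/(h_o·A) = 1/(16.2×30.1) = 0.002051 K/W
Sum of known resistances R_other = 0.07491 K/W
Total R = ΔT/Q = 1077/9580 = 0.1124 K/W
R_insulating firebrick = R_total − R_other = 0.03751 K/W
k = L/(R·A) = 0.23/(0.03751×30.1)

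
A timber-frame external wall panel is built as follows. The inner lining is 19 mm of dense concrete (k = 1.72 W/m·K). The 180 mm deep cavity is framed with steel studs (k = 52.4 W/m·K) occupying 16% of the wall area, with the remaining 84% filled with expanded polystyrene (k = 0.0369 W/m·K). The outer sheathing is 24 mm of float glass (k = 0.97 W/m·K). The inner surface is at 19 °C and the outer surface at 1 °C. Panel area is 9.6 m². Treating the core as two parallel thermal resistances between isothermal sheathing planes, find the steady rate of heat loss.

Sheathing layers in series; stud and cavity paths in parallel between them.
R_inner = 0.019/(1.72×9.6) = 0.001151 K/W
R_stud  = 0.18/(52.4×0.16×9.6) = 0.002236 K/W
R_cav   = 0.18/(0.0369×0.84×9.6) = 0.6049 K/W
1/R_core = 1/R_stud + 1/R_cav → R_core = 0.002228 K/W
R_outer = 0.024/(0.97×9.6) = 0.002577 K/W
R_total = 0.005956 K/W
Q = ΔT/R_total = 18/0.005956

Q ≈ 3020 W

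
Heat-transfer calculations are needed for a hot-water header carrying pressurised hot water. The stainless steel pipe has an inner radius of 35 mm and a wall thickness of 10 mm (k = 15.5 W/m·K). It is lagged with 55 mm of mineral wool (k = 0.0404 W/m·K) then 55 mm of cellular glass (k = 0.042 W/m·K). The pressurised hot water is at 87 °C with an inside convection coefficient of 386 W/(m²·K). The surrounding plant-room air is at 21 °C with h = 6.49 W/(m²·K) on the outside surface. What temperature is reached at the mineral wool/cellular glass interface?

T ≈ 45.1 °C

For a radial system each layer contributes R = ln(r_out/r_in)/(2πkL); films add R = 1/(hA).
R_inner film = 1/(h_i·2πr₁L) = 1/(386×2π×0.035×1) = 0.01178 K/W
R_stainless steel pipe wall = ln(45/35)/(2π×15.5×1) = 0.002581 K/W
R_mineral wool = ln(100/45)/(2π×0.0404×1) = 3.146 K/W
R_cellular glass = ln(155/100)/(2π×0.042×1) = 1.661 K/W
R_outer film = 1/(h_o·2πr_oL) = 1/(6.49×2π×0.155×1) = 0.1582 K/W
R_total = 4.979 K/W
Q = ΔT/R_total = 66/4.979
Q = 13.3 W/m
T_interface = T_inner − Q·ΣR(inner→interface) = 87 − 13.3×3.16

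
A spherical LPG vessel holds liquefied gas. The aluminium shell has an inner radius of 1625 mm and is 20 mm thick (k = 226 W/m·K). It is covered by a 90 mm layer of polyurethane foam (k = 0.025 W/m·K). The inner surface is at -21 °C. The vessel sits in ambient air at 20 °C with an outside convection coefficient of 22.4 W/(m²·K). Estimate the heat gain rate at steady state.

Q ≈ 404 W

Radial (spherical) resistances in series:
R_aluminium shell = (1/1.625 − 1/1.645)/(4π×226) = 2.634×10^-6 K/W
R_polyurethane foam = (1/1.645 − 1/1.735)/(4π×0.025) = 0.1004 K/W
R_outer film = 1/(h·4πr_o²) = 1/(22.4×4π×1.735²) = 0.00118 K/W
R_total = 0.1016 K/W
Q = ΔT/R_total = 41/0.1016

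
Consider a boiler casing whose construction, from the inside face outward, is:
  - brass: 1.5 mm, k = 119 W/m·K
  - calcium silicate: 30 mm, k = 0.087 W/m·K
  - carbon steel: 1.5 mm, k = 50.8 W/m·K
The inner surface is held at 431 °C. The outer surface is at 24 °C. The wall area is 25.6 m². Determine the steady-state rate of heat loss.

Q ≈ 30200 W

Model the wall as resistances in series:
R_brass = L/(kA) = 0.0015/(119×25.6) = 4.924×10^-7 K/W
R_calcium silicate = L/(kA) = 0.03/(0.087×25.6) = 0.01347 K/W
R_carbon steel = L/(kA) = 0.0015/(50.8×25.6) = 1.153×10^-6 K/W
R_total = 0.01347 K/W
Q = ΔT / R_total = 407 / 0.01347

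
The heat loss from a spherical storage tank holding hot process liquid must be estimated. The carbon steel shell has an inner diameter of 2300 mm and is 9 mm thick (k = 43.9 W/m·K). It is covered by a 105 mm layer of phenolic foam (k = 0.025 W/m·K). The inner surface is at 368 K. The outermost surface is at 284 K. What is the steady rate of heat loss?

For a spherical shell R = (1/r₁ − 1/r₂)/(4πk); film R = 1/(h·4πr²). In series:
R_carbon steel shell = (1/1.15 − 1/1.159)/(4π×43.9) = 1.224×10^-5 K/W
R_phenolic foam = (1/1.159 − 1/1.264)/(4π×0.025) = 0.2281 K/W
R_total = 0.2282 K/W
Q = ΔT/R_total = 84/0.2282

Q ≈ 368 W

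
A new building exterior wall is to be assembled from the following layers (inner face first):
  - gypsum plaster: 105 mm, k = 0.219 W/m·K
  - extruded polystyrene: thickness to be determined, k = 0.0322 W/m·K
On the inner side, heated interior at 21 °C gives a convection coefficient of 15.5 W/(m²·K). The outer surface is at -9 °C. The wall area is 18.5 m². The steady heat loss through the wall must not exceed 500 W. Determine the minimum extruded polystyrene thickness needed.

Treating each layer as a thermal resistance in series:
R_inner film = 1/(h_i·A) = 1/(15.5×18.5) = 0.003487 K/W
R_gypsum plaster = L/(kA) = 0.105/(0.219×18.5) = 0.02592 K/W
Sum of the known resistances R_other = 0.0294 K/W
Required total resistance R_tot = ΔT/Q_allow = 30/500 = 0.06 K/W
R_extruded polystyrene = R_tot − R_other = 0.0306 K/W
L = R·k·A = 0.0306×0.0322×18.5

L ≈ 18.2 mm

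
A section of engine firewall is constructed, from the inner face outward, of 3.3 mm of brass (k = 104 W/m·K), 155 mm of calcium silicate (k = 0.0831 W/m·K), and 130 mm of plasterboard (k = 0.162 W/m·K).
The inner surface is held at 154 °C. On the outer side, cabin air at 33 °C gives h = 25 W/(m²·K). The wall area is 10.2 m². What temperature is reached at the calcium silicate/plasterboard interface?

Series thermal resistances:
R_brass = L/(kA) = 0.0033/(104×10.2) = 3.111×10^-6 K/W
R_calcium silicate = L/(kA) = 0.155/(0.0831×10.2) = 0.1829 K/W
R_plasterboard = L/(kA) = 0.13/(0.162×10.2) = 0.07867 K/W
R_outer film = 1/(h_o·A) = 1/(25×10.2) = 0.003922 K/W
R_total = 0.2655 K/W;  Q = ΔT/R_total = 121/0.2655 = 455.8 W
T_interface = T_inner − Q·ΣR(inner→interface) = 154 − 456×0.1829

T ≈ 70.6 °C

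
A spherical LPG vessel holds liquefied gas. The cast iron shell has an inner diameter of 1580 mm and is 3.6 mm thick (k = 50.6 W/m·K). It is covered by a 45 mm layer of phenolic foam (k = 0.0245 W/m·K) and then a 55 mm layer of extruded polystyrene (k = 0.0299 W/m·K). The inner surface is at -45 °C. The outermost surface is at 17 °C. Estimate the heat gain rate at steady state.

Spherical conduction: R = (1/r_in − 1/r_out)/(4πk) per layer; series-sum.
R_cast iron shell = (1/0.79 − 1/0.7936)/(4π×50.6) = 9.031×10^-6 K/W
R_phenolic foam = (1/0.7936 − 1/0.8386)/(4π×0.0245) = 0.2196 K/W
R_extruded polystyrene = (1/0.8386 − 1/0.8936)/(4π×0.0299) = 0.1953 K/W
R_total = 0.415 K/W
Q = ΔT/R_total = 62/0.415

Q ≈ 149 W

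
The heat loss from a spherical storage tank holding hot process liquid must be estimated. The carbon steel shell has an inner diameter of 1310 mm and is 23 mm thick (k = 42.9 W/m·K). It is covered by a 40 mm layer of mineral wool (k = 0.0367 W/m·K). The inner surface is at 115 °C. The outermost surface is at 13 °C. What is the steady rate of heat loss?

Q ≈ 572 W

Spherical conduction: R = (1/r_in − 1/r_out)/(4πk) per layer; series-sum.
R_carbon steel shell = (1/0.655 − 1/0.678)/(4π×42.9) = 9.607×10^-5 K/W
R_mineral wool = (1/0.678 − 1/0.718)/(4π×0.0367) = 0.1782 K/W
R_total = 0.1783 K/W
Q = ΔT/R_total = 102/0.1783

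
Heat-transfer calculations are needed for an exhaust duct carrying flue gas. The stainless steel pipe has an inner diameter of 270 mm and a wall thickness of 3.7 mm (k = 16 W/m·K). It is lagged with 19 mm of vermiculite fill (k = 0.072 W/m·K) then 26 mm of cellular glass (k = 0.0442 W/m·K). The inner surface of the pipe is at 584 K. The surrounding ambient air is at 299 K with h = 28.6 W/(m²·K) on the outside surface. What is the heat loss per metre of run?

q′ ≈ 330 W/m

Cylindrical conduction, so R = ln(r₂/r₁)/(2πkL) per layer, in series:
R_stainless steel pipe wall = ln(138.7/135)/(2π×16×1) = 2.69×10^-4 K/W
R_vermiculite fill = ln(157.7/138.7)/(2π×0.072×1) = 0.2838 K/W
R_cellular glass = ln(183.7/157.7)/(2π×0.0442×1) = 0.5495 K/W
R_outer film = 1/(h_o·2πr_oL) = 1/(28.6×2π×0.1837×1) = 0.03029 K/W
R_total = 0.8639 K/W
Q = ΔT/R_total = 285/0.8639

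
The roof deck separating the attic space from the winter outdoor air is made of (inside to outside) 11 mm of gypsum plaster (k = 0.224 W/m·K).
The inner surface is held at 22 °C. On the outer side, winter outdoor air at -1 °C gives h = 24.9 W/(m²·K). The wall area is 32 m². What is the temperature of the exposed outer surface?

T ≈ 9.35 °C

Treating each layer as a thermal resistance in series:
R_gypsum plaster = L/(kA) = 0.011/(0.224×32) = 0.001535 K/W
R_outer film = 1/(h_o·A) = 1/(24.9×32) = 0.001255 K/W
R_total = 0.00279 K/W;  Q = ΔT/R_total = 23/0.00279 = 8245 W
T_interface = T_inner − Q·ΣR(inner→interface) = 22 − 8240×0.001535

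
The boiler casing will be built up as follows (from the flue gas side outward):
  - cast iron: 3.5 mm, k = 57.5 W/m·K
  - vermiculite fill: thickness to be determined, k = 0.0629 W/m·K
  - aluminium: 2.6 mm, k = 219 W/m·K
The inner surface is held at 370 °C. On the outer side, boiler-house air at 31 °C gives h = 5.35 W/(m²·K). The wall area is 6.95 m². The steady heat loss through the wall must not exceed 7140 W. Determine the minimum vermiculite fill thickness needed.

L ≈ 8.99 mm

Model the wall as resistances in series:
R_cast iron = L/(kA) = 0.0035/(57.5×6.95) = 8.758×10^-6 K/W
R_aluminium = L/(kA) = 0.0026/(219×6.95) = 1.708×10^-6 K/W
R_outer film = 1/(h_o·A) = 1/(5.35×6.95) = 0.02689 K/W
Sum of the known resistances R_other = 0.0269 K/W
Required total resistance R_tot = ΔT/Q_allow = 339/7140 = 0.04748 K/W
R_vermiculite fill = R_tot − R_other = 0.02057 K/W
L = R·k·A = 0.02057×0.0629×6.95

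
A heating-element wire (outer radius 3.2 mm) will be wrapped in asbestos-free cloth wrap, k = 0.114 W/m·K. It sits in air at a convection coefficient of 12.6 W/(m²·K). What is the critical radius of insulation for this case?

For a cylinder r_cr = k/h = 0.114/12.6
r_cr = 9.05 mm; since the bare radius (3.2 mm) is below r_cr, adding a thin layer of insulation will *increase* heat loss.

r_cr ≈ 9.05 mm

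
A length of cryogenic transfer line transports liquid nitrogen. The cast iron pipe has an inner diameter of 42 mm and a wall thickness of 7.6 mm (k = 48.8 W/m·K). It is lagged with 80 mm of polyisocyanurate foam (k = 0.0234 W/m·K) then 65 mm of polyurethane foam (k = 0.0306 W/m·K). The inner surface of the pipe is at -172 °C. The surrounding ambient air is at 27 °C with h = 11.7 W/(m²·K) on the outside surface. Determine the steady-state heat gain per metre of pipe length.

q′ ≈ 17.2 W/m

Radial resistances (cylindrical: R_cond = ln(r_o/r_i)/(2πkL), R_conv = 1/(h·2πrL)):
R_cast iron pipe wall = ln(28.6/21)/(2π×48.8×1) = 0.001007 K/W
R_polyisocyanurate foam = ln(108.6/28.6)/(2π×0.0234×1) = 9.075 K/W
R_polyurethane foam = ln(173.6/108.6)/(2π×0.0306×1) = 2.44 K/W
R_outer film = 1/(h_o·2πr_oL) = 1/(11.7×2π×0.1736×1) = 0.07836 K/W
R_total = 11.59 K/W
Q = ΔT/R_total = 199/11.59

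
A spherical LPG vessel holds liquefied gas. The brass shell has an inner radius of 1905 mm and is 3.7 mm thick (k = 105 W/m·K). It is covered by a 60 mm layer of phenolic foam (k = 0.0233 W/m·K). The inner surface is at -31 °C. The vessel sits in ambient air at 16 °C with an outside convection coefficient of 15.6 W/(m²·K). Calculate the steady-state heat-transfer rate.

Q ≈ 842 W

Radial (spherical) resistances in series:
R_brass shell = (1/1.905 − 1/1.9087)/(4π×105) = 7.712×10^-7 K/W
R_phenolic foam = (1/1.9087 − 1/1.9687)/(4π×0.0233) = 0.05453 K/W
R_outer film = 1/(h·4πr_o²) = 1/(15.6×4π×1.9687²) = 0.001316 K/W
R_total = 0.05585 K/W
Q = ΔT/R_total = 47/0.05585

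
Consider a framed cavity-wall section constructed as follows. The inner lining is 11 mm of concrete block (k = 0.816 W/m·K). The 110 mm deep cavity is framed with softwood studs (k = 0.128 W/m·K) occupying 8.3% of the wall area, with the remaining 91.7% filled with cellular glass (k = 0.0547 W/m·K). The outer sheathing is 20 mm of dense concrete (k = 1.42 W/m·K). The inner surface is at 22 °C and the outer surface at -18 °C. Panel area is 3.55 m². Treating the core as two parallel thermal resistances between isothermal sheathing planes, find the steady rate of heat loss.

Sheathing layers in series; stud and cavity paths in parallel between them.
R_inner = 0.011/(0.816×3.55) = 0.003797 K/W
R_stud  = 0.11/(0.128×0.083×3.55) = 2.917 K/W
R_cav   = 0.11/(0.0547×0.917×3.55) = 0.6177 K/W
1/R_core = 1/R_stud + 1/R_cav → R_core = 0.5098 K/W
R_outer = 0.02/(1.42×3.55) = 0.003967 K/W
R_total = 0.5175 K/W
Q = ΔT/R_total = 40/0.5175

Q ≈ 77.3 W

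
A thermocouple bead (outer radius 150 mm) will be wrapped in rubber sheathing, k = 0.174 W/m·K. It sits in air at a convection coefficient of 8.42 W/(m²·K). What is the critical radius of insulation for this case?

For a sphere r_cr = 2k/h = 2×0.174/8.42
r_cr = 41.3 mm; since the bare radius (150 mm) is above r_cr, any added insulation will reduce heat loss.

r_cr ≈ 41.3 mm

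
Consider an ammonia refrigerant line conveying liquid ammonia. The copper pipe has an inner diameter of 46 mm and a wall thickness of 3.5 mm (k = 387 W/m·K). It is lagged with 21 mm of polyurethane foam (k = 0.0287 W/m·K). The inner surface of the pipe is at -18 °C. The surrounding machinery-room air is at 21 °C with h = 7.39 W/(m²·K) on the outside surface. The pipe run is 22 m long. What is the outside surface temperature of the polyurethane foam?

Cylindrical conduction, so R = ln(r₂/r₁)/(2πkL) per layer, in series:
R_copper pipe wall = ln(26.5/23)/(2π×387×22) = 2.648×10^-6 K/W
R_polyurethane foam = ln(47.5/26.5)/(2π×0.0287×22) = 0.1471 K/W
R_outer film = 1/(h_o·2πr_oL) = 1/(7.39×2π×0.0475×22) = 0.02061 K/W
R_total = 0.1677 K/W
Q = ΔT/R_total = 39/0.1677
Q = 233 W
T_interface = T_inner + Q·ΣR(inner→interface) = -18 + 233×0.1471

T ≈ 16.2 °C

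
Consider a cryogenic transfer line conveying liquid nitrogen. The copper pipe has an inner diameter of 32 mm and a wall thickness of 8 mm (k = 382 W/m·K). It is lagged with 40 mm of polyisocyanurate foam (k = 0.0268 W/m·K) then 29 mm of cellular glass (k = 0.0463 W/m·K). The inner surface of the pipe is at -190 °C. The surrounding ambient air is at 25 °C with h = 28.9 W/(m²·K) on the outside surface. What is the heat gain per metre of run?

q′ ≈ 30 W/m

Treating each annulus and film as a series resistance:
R_copper pipe wall = ln(24/16)/(2π×382×1) = 1.689×10^-4 K/W
R_polyisocyanurate foam = ln(64/24)/(2π×0.0268×1) = 5.825 K/W
R_cellular glass = ln(93/64)/(2π×0.0463×1) = 1.285 K/W
R_outer film = 1/(h_o·2πr_oL) = 1/(28.9×2π×0.093×1) = 0.05922 K/W
R_total = 7.169 K/W
Q = ΔT/R_total = 215/7.169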